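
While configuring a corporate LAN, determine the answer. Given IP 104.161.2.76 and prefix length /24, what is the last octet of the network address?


Given: IP = 104.161.2.76, prefix = /24
Subnet mask = 255.255.255.0
Last octet of IP: 76
Last octet of mask: 0
Network last octet = 76 AND 0 = 0

0


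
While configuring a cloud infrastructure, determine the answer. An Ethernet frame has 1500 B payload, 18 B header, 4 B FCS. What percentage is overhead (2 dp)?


Given: payload = 1500 B, header = 18 B, trailer = 4 B
Overhead bytes = header + trailer = 18 + 4 = 22
Total frame = payload + overhead = 1500 + 22 = 1522
Overhead % = 22 / 1522 * 100 = 1.4455% -> 1.45% (2 dp)

1.45


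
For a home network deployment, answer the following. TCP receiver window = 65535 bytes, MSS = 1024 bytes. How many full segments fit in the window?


Given: RWND = 65535 bytes, MSS = 1024 bytes
Full segments = floor(RWND / MSS)
Full segments = floor(65535 / 1024)
Full segments = floor(63.999) = 63

63


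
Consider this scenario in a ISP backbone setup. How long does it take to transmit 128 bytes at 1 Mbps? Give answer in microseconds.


Given: packet = 128 bytes, bandwidth = 1 Mbps
Packet in bits = 128 * 8 = 1024 bits
Bandwidth = 1 * 10^6 = 1000000 bps
Time = 1024 / 1000000 seconds
Time in us = 1024 * 10^6 / 1000000 = 1024

1024


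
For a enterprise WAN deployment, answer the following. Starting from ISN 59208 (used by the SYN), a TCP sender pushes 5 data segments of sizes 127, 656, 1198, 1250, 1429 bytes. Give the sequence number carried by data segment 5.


The SYN occupies sequence number ISN = 59208, so the first data byte is ISN + 1 = 59209.
SEQ of data segment i = (ISN + 1) + sum of payload sizes of segments 1..i-1.
Segment 1: SEQ = 59209, payload = 127 bytes
Segment 2: SEQ = 59336, payload = 656 bytes
Segment 3: SEQ = 59992, payload = 1198 bytes
Segment 4: SEQ = 61190, payload = 1250 bytes
Segment 5: SEQ = 62440, payload = 1429 bytes
SEQ of segment 5 = 59209 + 127 + 656 + 1198 + 1250 = 62440

62440


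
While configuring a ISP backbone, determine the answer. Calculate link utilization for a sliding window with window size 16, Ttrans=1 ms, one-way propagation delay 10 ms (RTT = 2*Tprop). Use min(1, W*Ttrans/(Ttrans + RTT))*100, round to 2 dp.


Given: W = 16, Ttrans = 1 ms, RTT = 20 ms (= 2 * Tprop, Tprop = 10 ms)
Cycle time = Ttrans + RTT = 1 + 20 = 21 ms (first packet sent until its ACK returns)
W * Ttrans = 16 * 1 = 16 ms of sending per cycle
W * Ttrans / (Ttrans + RTT) = 16 / 21 = 0.761905
U = min(1, 0.761905) = 0.761905
U% = 76.19%

76.19


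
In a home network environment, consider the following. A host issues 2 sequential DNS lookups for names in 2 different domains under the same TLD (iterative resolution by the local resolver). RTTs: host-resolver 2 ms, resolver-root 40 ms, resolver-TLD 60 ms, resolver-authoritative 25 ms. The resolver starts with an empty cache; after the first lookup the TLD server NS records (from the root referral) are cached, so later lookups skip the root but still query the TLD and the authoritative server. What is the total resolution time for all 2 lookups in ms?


Lookup 1 (cold cache): local + root + TLD + auth = 2 + 40 + 60 + 25 = 127 ms
Lookups 2..2 (TLD NS cached -> skip root; new domain -> still ask TLD and auth): local + TLD + auth = 2 + 60 + 25 = 87 ms each
Remaining 1 lookups: 1 * 87 = 87 ms
Total = 127 + 87 = 214 ms

214


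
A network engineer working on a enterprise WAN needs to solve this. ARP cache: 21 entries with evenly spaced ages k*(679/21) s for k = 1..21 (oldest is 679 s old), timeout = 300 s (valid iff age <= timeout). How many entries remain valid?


Ages are k * 679/21 s for k = 1..21 (spacing = 32.3333 s).
Entry k is valid iff k * 679/21 <= 300 iff k <= 21 * 300 / 679 = 9.2784
n_valid = floor(9.2784) = 9
(n_stale = 21 - 9 = 12)

9


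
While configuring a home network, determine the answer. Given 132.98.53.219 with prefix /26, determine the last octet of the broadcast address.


Given: IP = 132.98.53.219, prefix = /26
Host bits = 32 - 26 = 6
Network last octet = 219 AND mask = 192
Host part size = 2^6 - 1 = 63
Broadcast last octet = 192 OR 63 = 255

255


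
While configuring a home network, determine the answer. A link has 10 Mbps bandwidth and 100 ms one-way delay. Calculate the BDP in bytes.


Given: bandwidth = 10 Mbps, delay = 100 ms
BDP in bits = 10 * 10^6 * 100 / 1000
BDP in bits = 1000000
BDP in bytes = 1000000 / 8 = 125000

125000


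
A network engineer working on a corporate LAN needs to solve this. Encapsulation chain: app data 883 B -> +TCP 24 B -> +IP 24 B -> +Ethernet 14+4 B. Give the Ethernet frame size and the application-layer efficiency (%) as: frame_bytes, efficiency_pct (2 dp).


TCP segment = 883 + 24 = 907 B
IP packet = 907 + 24 = 931 B
Ethernet frame = 931 + 14 + 4 = 949 B
Efficiency = app / frame = 883 / 949 = 0.930453 = 93.0453% -> 93.05% (2 dp)

949, 93.05


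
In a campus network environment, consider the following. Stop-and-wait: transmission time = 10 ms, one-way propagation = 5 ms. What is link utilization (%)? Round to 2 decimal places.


Given: Ttrans = 10 ms, Tprop = 5 ms
RTT = 2 * Tprop = 2 * 5 = 10 ms
U = Ttrans / (Ttrans + RTT)
U = 10 / (10 + 10)
U = 10 / 20 = 0.5
U% = 50.00%

50.00


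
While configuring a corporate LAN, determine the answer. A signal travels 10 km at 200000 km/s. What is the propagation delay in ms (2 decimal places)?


Given: distance = 10 km, speed = 200000 km/s
Delay = distance / speed = 10 / 200000 seconds
Delay in ms = 10 * 1000 / 200000
Delay = 0.0500 ms
Rounded to 2 dp = 0.05 ms

0.05


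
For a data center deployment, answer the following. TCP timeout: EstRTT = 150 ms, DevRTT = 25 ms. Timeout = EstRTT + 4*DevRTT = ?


Given: EstRTT = 150 ms, DevRTT = 25 ms
Timeout = EstRTT + 4 * DevRTT
4 * DevRTT = 4 * 25 = 100
Timeout = 150 + 100 = 250 ms

250


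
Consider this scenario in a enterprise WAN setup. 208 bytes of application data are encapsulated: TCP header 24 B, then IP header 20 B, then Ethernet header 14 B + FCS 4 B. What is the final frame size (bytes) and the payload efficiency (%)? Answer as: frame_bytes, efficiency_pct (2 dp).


TCP segment = 208 + 24 = 232 B
IP packet = 232 + 20 = 252 B
Ethernet frame = 252 + 14 + 4 = 270 B
Efficiency = app / frame = 208 / 270 = 0.770370 = 77.0370% -> 77.04% (2 dp)

270, 77.04


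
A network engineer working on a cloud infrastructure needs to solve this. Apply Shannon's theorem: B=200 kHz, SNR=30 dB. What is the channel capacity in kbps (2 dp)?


Given: B = 200 kHz, SNR = 30 dB
SNR linear = 10^(30/10) = 1000
1 + SNR = 1001
log2(1001) = 9.9672262588
C = 200 * 1000 * 9.9672262588 = 1993445.2518 bps
C = 1993.445252 kbps -> 1993.45 kbps (2 dp)

1993.45


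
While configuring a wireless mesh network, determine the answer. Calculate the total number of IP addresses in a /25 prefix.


Given: CIDR prefix /25
Host bits = 32 - 25 = 7
Total addresses = 2^7 = 128

128


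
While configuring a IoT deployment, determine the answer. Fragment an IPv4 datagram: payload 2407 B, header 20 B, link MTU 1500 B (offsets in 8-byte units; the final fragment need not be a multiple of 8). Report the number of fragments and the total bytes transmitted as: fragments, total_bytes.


Max data per non-final fragment = floor((MTU - header)/8)*8 = floor((1500 - 20)/8)*8 = floor(1480/8)*8 = 1480 B
Final fragment needs no 8-byte alignment: it can carry up to MTU - header = 1480 B
Non-final fragments needed = ceil((payload - 1480) / 1480) = ceil(927/1480) = ceil(0.6264) = 1
Number of fragments = 1 + 1 = 2
Fragment sizes (data): 1 * 1480 B + 927 B (last, 927 <= 1480 OK)
Total bytes sent = payload + n_frags * header = 2407 + 2*20 = 2407 + 40 = 2447 B

2, 2447


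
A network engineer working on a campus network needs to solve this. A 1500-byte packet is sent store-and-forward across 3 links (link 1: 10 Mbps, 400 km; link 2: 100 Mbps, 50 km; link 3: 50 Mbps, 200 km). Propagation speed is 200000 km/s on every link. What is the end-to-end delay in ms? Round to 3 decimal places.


Packet = 1500 bytes = 12000 bits. Store-and-forward: sum (t_trans + t_prop) per link.
Link 1: t_trans = 12000/(10*10^6) s = 1.2000 ms; t_prop = 400/200000 s = 2.0000 ms; subtotal = 3.2000 ms
Link 2: t_trans = 12000/(100*10^6) s = 0.1200 ms; t_prop = 50/200000 s = 0.2500 ms; subtotal = 0.3700 ms
Link 3: t_trans = 12000/(50*10^6) s = 0.2400 ms; t_prop = 200/200000 s = 1.0000 ms; subtotal = 1.2400 ms
End-to-end = 3.2000 + 0.3700 + 1.2400 = 4.8100 ms -> 4.810 ms (3 dp)

4.810


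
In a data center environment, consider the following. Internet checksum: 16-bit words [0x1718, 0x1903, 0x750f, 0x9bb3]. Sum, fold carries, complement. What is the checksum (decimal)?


Given words: [0x1718, 0x1903, 0x750f, 0x9bb3]
Step 1: Sum all words
Raw sum = 5912 + 6403 + 29967 + 39859 = 82141
Step 2: Fold carry: (16605 + 1) = 16606
One's complement = ~16606 & 0xFFFF = 48929

48929


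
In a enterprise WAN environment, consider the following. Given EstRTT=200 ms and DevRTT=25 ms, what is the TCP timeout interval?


Given: EstRTT = 200 ms, DevRTT = 25 ms
Timeout = EstRTT + 4 * DevRTT
4 * DevRTT = 4 * 25 = 100
Timeout = 200 + 100 = 300 ms

300


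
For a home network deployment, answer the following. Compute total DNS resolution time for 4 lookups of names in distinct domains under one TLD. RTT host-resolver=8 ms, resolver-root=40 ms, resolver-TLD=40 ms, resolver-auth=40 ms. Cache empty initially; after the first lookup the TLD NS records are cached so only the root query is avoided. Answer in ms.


Lookup 1 (cold cache): local + root + TLD + auth = 8 + 40 + 40 + 40 = 128 ms
Lookups 2..4 (TLD NS cached -> skip root; new domain -> still ask TLD and auth): local + TLD + auth = 8 + 40 + 40 = 88 ms each
Remaining 3 lookups: 3 * 88 = 264 ms
Total = 128 + 264 = 392 ms

392


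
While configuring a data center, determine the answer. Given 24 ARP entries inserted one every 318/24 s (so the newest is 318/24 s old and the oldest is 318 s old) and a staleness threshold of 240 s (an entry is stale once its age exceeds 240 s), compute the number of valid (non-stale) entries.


Ages are k * 318/24 s for k = 1..24 (spacing = 13.2500 s).
Entry k is valid iff k * 318/24 <= 240 iff k <= 24 * 240 / 318 = 18.1132
n_valid = floor(18.1132) = 18
(n_stale = 24 - 18 = 6)

18


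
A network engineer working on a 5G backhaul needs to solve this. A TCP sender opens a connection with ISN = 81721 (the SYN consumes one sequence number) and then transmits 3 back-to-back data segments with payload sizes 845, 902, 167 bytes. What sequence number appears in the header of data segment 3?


The SYN occupies sequence number ISN = 81721, so the first data byte is ISN + 1 = 81722.
SEQ of data segment i = (ISN + 1) + sum of payload sizes of segments 1..i-1.
Segment 1: SEQ = 81722, payload = 845 bytes
Segment 2: SEQ = 82567, payload = 902 bytes
Segment 3: SEQ = 83469, payload = 167 bytes
SEQ of segment 3 = 81722 + 845 + 902 = 83469

83469


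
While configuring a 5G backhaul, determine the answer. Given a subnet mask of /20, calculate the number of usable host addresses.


Given: subnet mask /20
Host bits = 32 - 20 = 12
Total addresses = 2^12 = 4096
Usable hosts = 4096 - 2 (network + broadcast) = 4094

4094


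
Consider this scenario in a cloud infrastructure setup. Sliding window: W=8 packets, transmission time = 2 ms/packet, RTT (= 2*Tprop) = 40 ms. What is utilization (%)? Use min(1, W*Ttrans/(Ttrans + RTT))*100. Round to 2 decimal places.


Given: W = 8, Ttrans = 2 ms, RTT = 40 ms (= 2 * Tprop, Tprop = 20 ms)
Cycle time = Ttrans + RTT = 2 + 40 = 42 ms (first packet sent until its ACK returns)
W * Ttrans = 8 * 2 = 16 ms of sending per cycle
W * Ttrans / (Ttrans + RTT) = 16 / 42 = 0.380952
U = min(1, 0.380952) = 0.380952
U% = 38.10%

38.10


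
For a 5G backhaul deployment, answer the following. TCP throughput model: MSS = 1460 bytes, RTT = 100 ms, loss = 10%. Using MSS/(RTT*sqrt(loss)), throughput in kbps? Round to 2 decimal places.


Given: MSS = 1460 bytes, RTT = 100 ms, loss = 10%
RTT in seconds = 100 / 1000 = 0.1
Loss rate = 10% = 0.1
sqrt(loss) = sqrt(0.1) = 0.316227766017
Throughput (bytes/s) = 1460 / (0.1 * 0.316227766017) = 46169.2538
Throughput (kbps) = 46169.2538 * 8 / 1000 = 369.354031 -> 369.35 kbps (2 dp)

369.35


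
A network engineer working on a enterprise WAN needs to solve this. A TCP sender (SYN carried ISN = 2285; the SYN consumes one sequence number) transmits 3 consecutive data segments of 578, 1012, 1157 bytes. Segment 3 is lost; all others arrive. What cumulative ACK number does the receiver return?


SYN uses sequence number 2285; first data byte = ISN + 1 = 2286.
Segment 1: SEQ = 2286, len = 578 B, covers [2286, 2863]
Segment 2: SEQ = 2864, len = 1012 B, covers [2864, 3875]
Segment 3: SEQ = 3876, len = 1157 B, covers [3876, 5032] [LOST]
In-order data received: bytes [2286, 3875] (segments 1..2).
Segment 3 missing -> gap begins at byte 3876.
Cumulative ACK = next expected in-order byte = 2286 + 578 + 1012 = 3876

3876


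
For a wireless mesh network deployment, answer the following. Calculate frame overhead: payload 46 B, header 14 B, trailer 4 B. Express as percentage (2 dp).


Given: payload = 46 B, header = 14 B, trailer = 4 B
Overhead bytes = header + trailer = 14 + 4 = 18
Total frame = payload + overhead = 46 + 18 = 64
Overhead % = 18 / 64 * 100 = 28.1250% -> 28.13% (2 dp)

28.13


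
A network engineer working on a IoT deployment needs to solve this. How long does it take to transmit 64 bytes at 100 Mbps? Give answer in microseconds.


Given: packet = 64 bytes, bandwidth = 100 Mbps
Packet in bits = 64 * 8 = 512 bits
Bandwidth = 100 * 10^6 = 100000000 bps
Time = 512 / 100000000 seconds
Time in us = 512 * 10^6 / 100000000 = 5.12

5.12


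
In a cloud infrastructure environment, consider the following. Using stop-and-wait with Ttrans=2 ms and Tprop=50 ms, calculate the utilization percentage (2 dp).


Given: Ttrans = 2 ms, Tprop = 50 ms
RTT = 2 * Tprop = 2 * 50 = 100 ms
U = Ttrans / (Ttrans + RTT)
U = 2 / (2 + 100)
U = 2 / 102 = 0.019608
U% = 1.96%

1.96


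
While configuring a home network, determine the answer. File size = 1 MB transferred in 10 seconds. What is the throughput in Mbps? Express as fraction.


Given: file = 1 MB, time = 10 s
File in Mb = 1 * 8 = 8 Mb
Throughput = 8 / 10 Mbps
Throughput = 4/5 Mbps

4/5


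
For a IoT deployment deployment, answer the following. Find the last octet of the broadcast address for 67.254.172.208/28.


Given: IP = 67.254.172.208, prefix = /28
Host bits = 32 - 28 = 4
Network last octet = 208 AND mask = 208
Host part size = 2^4 - 1 = 15
Broadcast last octet = 208 OR 15 = 223

223


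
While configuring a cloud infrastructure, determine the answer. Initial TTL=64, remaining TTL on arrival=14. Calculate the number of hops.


Given: initial TTL = 64, received TTL = 14
Hops = initial TTL - received TTL
Hops = 64 - 14 = 50

50


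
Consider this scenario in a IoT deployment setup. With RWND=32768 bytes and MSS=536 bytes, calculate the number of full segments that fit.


Given: RWND = 32768 bytes, MSS = 536 bytes
Full segments = floor(RWND / MSS)
Full segments = floor(32768 / 536)
Full segments = floor(61.1343) = 61

61


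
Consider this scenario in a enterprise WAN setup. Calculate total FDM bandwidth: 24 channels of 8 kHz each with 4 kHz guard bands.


Given: 24 channels, 8 kHz each, guard = 4 kHz
Channel bandwidth = 24 * 8 = 192 kHz
Guard bands = 23 gaps * 4 kHz = 92 kHz
Total = 192 + 92 = 284 kHz

284


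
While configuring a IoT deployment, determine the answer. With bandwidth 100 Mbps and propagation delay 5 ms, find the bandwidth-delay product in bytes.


Given: bandwidth = 100 Mbps, delay = 5 ms
BDP in bits = 100 * 10^6 * 5 / 1000
BDP in bits = 500000
BDP in bytes = 500000 / 8 = 62500

62500


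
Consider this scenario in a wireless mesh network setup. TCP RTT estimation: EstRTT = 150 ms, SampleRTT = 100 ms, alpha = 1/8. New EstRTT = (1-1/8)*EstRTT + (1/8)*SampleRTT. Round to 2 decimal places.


Given: EstRTT = 150 ms, SampleRTT = 100 ms, alpha = 1/8
New EstRTT = (1 - alpha) * EstRTT + alpha * SampleRTT
(7/8) * 150 = 131.25
(1/8) * 100 = 12.5
New EstRTT = 131.25 + 12.5 = 143.75 ms -> 143.75 ms (2 dp)

143.75


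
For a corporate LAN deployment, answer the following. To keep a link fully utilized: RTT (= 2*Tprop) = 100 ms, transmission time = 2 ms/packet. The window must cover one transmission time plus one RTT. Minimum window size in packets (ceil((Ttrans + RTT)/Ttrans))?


Given: Ttrans = 2 ms, RTT = 100 ms (= 2 * Tprop, Tprop = 50 ms)
Time until first ACK returns = Ttrans + RTT = 2 + 100 = 102 ms
Need W * Ttrans >= Ttrans + RTT  ->  W >= (Ttrans + RTT) / Ttrans
(Ttrans + RTT) / Ttrans = 102 / 2 = 51
W_min = ceil(51) = 51

51


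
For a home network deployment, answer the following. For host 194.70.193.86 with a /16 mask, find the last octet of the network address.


Given: IP = 194.70.193.86, prefix = /16
Subnet mask = 255.255.0.0
Last octet of IP: 86
Last octet of mask: 0
Network last octet = 86 AND 0 = 0

0


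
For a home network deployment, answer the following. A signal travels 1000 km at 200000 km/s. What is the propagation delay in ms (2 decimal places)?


Given: distance = 1000 km, speed = 200000 km/s
Delay = distance / speed = 1000 / 200000 seconds
Delay in ms = 1000 * 1000 / 200000
Delay = 5.0000 ms
Rounded to 2 dp = 5.00 ms

5.00


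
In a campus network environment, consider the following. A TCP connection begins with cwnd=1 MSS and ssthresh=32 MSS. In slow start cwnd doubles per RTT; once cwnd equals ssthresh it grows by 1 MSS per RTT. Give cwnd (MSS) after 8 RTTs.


RTT 0: cwnd = 1 MSS (initial)
RTT 1: cwnd = 2 MSS (slow start, doubled)
RTT 2: cwnd = 4 MSS (slow start, doubled)
RTT 3: cwnd = 8 MSS (slow start, doubled)
RTT 4: cwnd = 16 MSS (slow start, doubled)
RTT 5: cwnd = 32 MSS (slow start, doubled)
RTT 6: cwnd = 33 MSS (congestion avoidance, +1)
RTT 7: cwnd = 34 MSS (congestion avoidance, +1)
RTT 8: cwnd = 35 MSS (congestion avoidance, +1)

35


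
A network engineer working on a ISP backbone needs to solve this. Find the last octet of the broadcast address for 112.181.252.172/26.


Given: IP = 112.181.252.172, prefix = /26
Host bits = 32 - 26 = 6
Network last octet = 172 AND mask = 128
Host part size = 2^6 - 1 = 63
Broadcast last octet = 128 OR 63 = 191

191


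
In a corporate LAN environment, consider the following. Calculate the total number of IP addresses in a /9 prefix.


Given: CIDR prefix /9
Host bits = 32 - 9 = 23
Total addresses = 2^23 = 8388608

8388608


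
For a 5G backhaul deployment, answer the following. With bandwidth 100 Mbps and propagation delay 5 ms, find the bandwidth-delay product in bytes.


Given: bandwidth = 100 Mbps, delay = 5 ms
BDP in bits = 100 * 10^6 * 5 / 1000
BDP in bits = 500000
BDP in bytes = 500000 / 8 = 62500

62500


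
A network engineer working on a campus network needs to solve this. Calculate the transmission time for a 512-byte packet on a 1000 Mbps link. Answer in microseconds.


Given: packet = 512 bytes, bandwidth = 1000 Mbps
Packet in bits = 512 * 8 = 4096 bits
Bandwidth = 1000 * 10^6 = 1000000000 bps
Time = 4096 / 1000000000 seconds
Time in us = 4096 * 10^6 / 1000000000 = 4.096

4.096


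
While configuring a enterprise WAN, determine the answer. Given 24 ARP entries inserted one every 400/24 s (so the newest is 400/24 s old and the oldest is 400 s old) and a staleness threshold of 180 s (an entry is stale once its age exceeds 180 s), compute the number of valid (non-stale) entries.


Ages are k * 400/24 s for k = 1..24 (spacing = 16.6667 s).
Entry k is valid iff k * 400/24 <= 180 iff k <= 24 * 180 / 400 = 10.8000
n_valid = floor(10.8000) = 10
(n_stale = 24 - 10 = 14)

10


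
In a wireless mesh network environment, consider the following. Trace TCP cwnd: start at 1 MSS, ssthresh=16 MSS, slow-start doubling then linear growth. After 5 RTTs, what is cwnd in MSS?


RTT 0: cwnd = 1 MSS (initial)
RTT 1: cwnd = 2 MSS (slow start, doubled)
RTT 2: cwnd = 4 MSS (slow start, doubled)
RTT 3: cwnd = 8 MSS (slow start, doubled)
RTT 4: cwnd = 16 MSS (slow start, doubled)
RTT 5: cwnd = 17 MSS (congestion avoidance, +1)

17


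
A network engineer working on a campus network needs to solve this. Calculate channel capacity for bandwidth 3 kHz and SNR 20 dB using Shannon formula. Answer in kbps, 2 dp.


Given: B = 3 kHz, SNR = 20 dB
SNR linear = 10^(20/10) = 100
1 + SNR = 101
log2(101) = 6.6582114828
C = 3 * 1000 * 6.6582114828 = 19974.6344 bps
C = 19.974634 kbps -> 19.97 kbps (2 dp)

19.97


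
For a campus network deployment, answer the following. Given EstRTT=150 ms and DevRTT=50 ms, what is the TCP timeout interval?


Given: EstRTT = 150 ms, DevRTT = 50 ms
Timeout = EstRTT + 4 * DevRTT
4 * DevRTT = 4 * 50 = 200
Timeout = 150 + 200 = 350 ms

350


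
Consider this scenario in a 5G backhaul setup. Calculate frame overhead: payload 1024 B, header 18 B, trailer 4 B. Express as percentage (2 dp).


Given: payload = 1024 B, header = 18 B, trailer = 4 B
Overhead bytes = header + trailer = 18 + 4 = 22
Total frame = payload + overhead = 1024 + 22 = 1046
Overhead % = 22 / 1046 * 100 = 2.1033% -> 2.10% (2 dp)

2.10


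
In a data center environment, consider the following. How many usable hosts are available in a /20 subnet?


Given: subnet mask /20
Host bits = 32 - 20 = 12
Total addresses = 2^12 = 4096
Usable hosts = 4096 - 2 (network + broadcast) = 4094

4094


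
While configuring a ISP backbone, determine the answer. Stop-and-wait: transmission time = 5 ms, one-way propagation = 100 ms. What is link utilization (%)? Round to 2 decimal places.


Given: Ttrans = 5 ms, Tprop = 100 ms
RTT = 2 * Tprop = 2 * 100 = 200 ms
U = Ttrans / (Ttrans + RTT)
U = 5 / (5 + 200)
U = 5 / 205 = 0.02439
U% = 2.44%

2.44


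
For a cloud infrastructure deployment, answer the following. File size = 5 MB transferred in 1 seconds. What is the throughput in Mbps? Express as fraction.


Given: file = 5 MB, time = 1 s
File in Mb = 5 * 8 = 40 Mb
Throughput = 40 / 1 Mbps
Throughput = 40 Mbps

40


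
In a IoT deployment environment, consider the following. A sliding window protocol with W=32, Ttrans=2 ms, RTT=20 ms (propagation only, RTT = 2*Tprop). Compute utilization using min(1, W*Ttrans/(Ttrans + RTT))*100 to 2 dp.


Given: W = 32, Ttrans = 2 ms, RTT = 20 ms (= 2 * Tprop, Tprop = 10 ms)
Cycle time = Ttrans + RTT = 2 + 20 = 22 ms (first packet sent until its ACK returns)
W * Ttrans = 32 * 2 = 64 ms of sending per cycle
W * Ttrans / (Ttrans + RTT) = 64 / 22 = 2.909091
U = min(1, 2.909091) = 1.000000
U% = 100.00%

100.00


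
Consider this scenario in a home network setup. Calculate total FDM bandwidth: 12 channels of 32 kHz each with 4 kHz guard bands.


Given: 12 channels, 32 kHz each, guard = 4 kHz
Channel bandwidth = 12 * 32 = 384 kHz
Guard bands = 11 gaps * 4 kHz = 44 kHz
Total = 384 + 44 = 428 kHz

428


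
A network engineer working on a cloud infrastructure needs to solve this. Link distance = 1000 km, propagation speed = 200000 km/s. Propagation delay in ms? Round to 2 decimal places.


Given: distance = 1000 km, speed = 200000 km/s
Delay = distance / speed = 1000 / 200000 seconds
Delay in ms = 1000 * 1000 / 200000
Delay = 5.0000 ms
Rounded to 2 dp = 5.00 ms

5.00


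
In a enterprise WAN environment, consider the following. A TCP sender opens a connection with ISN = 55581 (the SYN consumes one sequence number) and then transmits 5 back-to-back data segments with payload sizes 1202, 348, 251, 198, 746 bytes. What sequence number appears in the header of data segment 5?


The SYN occupies sequence number ISN = 55581, so the first data byte is ISN + 1 = 55582.
SEQ of data segment i = (ISN + 1) + sum of payload sizes of segments 1..i-1.
Segment 1: SEQ = 55582, payload = 1202 bytes
Segment 2: SEQ = 56784, payload = 348 bytes
Segment 3: SEQ = 57132, payload = 251 bytes
Segment 4: SEQ = 57383, payload = 198 bytes
Segment 5: SEQ = 57581, payload = 746 bytes
SEQ of segment 5 = 55582 + 1202 + 348 + 251 + 198 = 57581

57581


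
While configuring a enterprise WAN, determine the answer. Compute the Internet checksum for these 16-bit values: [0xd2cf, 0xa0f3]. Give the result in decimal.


Given words: [0xd2cf, 0xa0f3]
Step 1: Sum all words
Raw sum = 53967 + 41203 = 95170
Step 2: Fold carry: (29634 + 1) = 29635
One's complement = ~29635 & 0xFFFF = 35900

35900


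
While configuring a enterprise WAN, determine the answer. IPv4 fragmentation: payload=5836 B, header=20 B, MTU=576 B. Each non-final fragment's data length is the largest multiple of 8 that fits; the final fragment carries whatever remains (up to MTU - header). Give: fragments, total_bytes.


Max data per non-final fragment = floor((MTU - header)/8)*8 = floor((576 - 20)/8)*8 = floor(556/8)*8 = 552 B
Final fragment needs no 8-byte alignment: it can carry up to MTU - header = 556 B
Non-final fragments needed = ceil((payload - 556) / 552) = ceil(5280/552) = ceil(9.5652) = 10
Number of fragments = 10 + 1 = 11
Fragment sizes (data): 10 * 552 B + 316 B (last, 316 <= 556 OK)
Total bytes sent = payload + n_frags * header = 5836 + 11*20 = 5836 + 220 = 6056 B

11, 6056


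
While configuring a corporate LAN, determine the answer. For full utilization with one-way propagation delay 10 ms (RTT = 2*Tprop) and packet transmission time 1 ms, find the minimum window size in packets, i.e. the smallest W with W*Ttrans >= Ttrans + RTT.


Given: Ttrans = 1 ms, RTT = 20 ms (= 2 * Tprop, Tprop = 10 ms)
Time until first ACK returns = Ttrans + RTT = 1 + 20 = 21 ms
Need W * Ttrans >= Ttrans + RTT  ->  W >= (Ttrans + RTT) / Ttrans
(Ttrans + RTT) / Ttrans = 21 / 1 = 21
W_min = ceil(21) = 21

21


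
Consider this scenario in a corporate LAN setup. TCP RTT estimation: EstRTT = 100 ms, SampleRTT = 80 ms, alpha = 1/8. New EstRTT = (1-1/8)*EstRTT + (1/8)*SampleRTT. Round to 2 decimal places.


Given: EstRTT = 100 ms, SampleRTT = 80 ms, alpha = 1/8
New EstRTT = (1 - alpha) * EstRTT + alpha * SampleRTT
(7/8) * 100 = 87.5
(1/8) * 80 = 10
New EstRTT = 87.5 + 10 = 97.5 ms -> 97.50 ms (2 dp)

97.50


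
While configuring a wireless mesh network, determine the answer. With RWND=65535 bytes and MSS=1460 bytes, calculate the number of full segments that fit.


Given: RWND = 65535 bytes, MSS = 1460 bytes
Full segments = floor(RWND / MSS)
Full segments = floor(65535 / 1460)
Full segments = floor(44.887) = 44

44


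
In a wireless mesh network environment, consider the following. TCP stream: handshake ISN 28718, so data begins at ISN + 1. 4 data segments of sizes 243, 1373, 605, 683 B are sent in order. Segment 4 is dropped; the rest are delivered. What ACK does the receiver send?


SYN uses sequence number 28718; first data byte = ISN + 1 = 28719.
Segment 1: SEQ = 28719, len = 243 B, covers [28719, 28961]
Segment 2: SEQ = 28962, len = 1373 B, covers [28962, 30334]
Segment 3: SEQ = 30335, len = 605 B, covers [30335, 30939]
Segment 4: SEQ = 30940, len = 683 B, covers [30940, 31622] [LOST]
In-order data received: bytes [28719, 30939] (segments 1..3).
Segment 4 missing -> gap begins at byte 30940.
Cumulative ACK = next expected in-order byte = 28719 + 243 + 1373 + 605 = 30940

30940


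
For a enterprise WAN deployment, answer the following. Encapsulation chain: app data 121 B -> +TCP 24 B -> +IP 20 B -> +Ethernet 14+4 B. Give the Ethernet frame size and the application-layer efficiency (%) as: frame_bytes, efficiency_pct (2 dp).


TCP segment = 121 + 24 = 145 B
IP packet = 145 + 20 = 165 B
Ethernet frame = 165 + 14 + 4 = 183 B
Efficiency = app / frame = 121 / 183 = 0.661202 = 66.1202% -> 66.12% (2 dp)

183, 66.12


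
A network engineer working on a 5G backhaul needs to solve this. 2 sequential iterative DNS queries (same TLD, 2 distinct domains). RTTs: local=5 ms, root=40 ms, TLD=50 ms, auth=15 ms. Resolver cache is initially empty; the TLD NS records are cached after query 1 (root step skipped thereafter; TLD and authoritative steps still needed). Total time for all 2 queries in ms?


Lookup 1 (cold cache): local + root + TLD + auth = 5 + 40 + 50 + 15 = 110 ms
Lookups 2..2 (TLD NS cached -> skip root; new domain -> still ask TLD and auth): local + TLD + auth = 5 + 50 + 15 = 70 ms each
Remaining 1 lookups: 1 * 70 = 70 ms
Total = 110 + 70 = 180 ms

180


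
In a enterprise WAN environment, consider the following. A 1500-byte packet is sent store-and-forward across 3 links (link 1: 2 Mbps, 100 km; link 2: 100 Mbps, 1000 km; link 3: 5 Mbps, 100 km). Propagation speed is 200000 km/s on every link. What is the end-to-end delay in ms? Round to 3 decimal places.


Packet = 1500 bytes = 12000 bits. Store-and-forward: sum (t_trans + t_prop) per link.
Link 1: t_trans = 12000/(2*10^6) s = 6.0000 ms; t_prop = 100/200000 s = 0.5000 ms; subtotal = 6.5000 ms
Link 2: t_trans = 12000/(100*10^6) s = 0.1200 ms; t_prop = 1000/200000 s = 5.0000 ms; subtotal = 5.1200 ms
Link 3: t_trans = 12000/(5*10^6) s = 2.4000 ms; t_prop = 100/200000 s = 0.5000 ms; subtotal = 2.9000 ms
End-to-end = 6.5000 + 5.1200 + 2.9000 = 14.5200 ms -> 14.520 ms (3 dp)

14.520


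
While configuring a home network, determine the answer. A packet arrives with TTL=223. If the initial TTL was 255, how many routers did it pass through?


Given: initial TTL = 255, received TTL = 223
Hops = initial TTL - received TTL
Hops = 255 - 223 = 32

32


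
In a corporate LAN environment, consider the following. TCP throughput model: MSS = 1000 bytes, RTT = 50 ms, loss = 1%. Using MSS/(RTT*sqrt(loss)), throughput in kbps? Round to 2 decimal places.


Given: MSS = 1000 bytes, RTT = 50 ms, loss = 1%
RTT in seconds = 50 / 1000 = 0.05
Loss rate = 1% = 0.01
sqrt(loss) = sqrt(0.01) = 0.1
Throughput (bytes/s) = 1000 / (0.05 * 0.1) = 200000.0000
Throughput (kbps) = 200000.0000 * 8 / 1000 = 1600.000000 -> 1600.00 kbps (2 dp)

1600.00


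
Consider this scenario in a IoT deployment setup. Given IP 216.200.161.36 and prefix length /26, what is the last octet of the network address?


Given: IP = 216.200.161.36, prefix = /26
Subnet mask = 255.255.255.192
Last octet of IP: 36
Last octet of mask: 192
Network last octet = 36 AND 192 = 0

0


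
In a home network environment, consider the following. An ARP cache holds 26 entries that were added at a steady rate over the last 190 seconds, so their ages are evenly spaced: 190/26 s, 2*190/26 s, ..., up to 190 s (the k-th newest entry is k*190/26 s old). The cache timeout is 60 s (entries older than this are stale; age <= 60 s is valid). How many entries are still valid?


Ages are k * 190/26 s for k = 1..26 (spacing = 7.3077 s).
Entry k is valid iff k * 190/26 <= 60 iff k <= 26 * 60 / 190 = 8.2105
n_valid = floor(8.2105) = 8
(n_stale = 26 - 8 = 18)

8


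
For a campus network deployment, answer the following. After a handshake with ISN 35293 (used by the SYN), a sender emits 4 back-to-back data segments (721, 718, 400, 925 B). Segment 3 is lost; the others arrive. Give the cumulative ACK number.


SYN uses sequence number 35293; first data byte = ISN + 1 = 35294.
Segment 1: SEQ = 35294, len = 721 B, covers [35294, 36014]
Segment 2: SEQ = 36015, len = 718 B, covers [36015, 36732]
Segment 3: SEQ = 36733, len = 400 B, covers [36733, 37132] [LOST]
Segment 4: SEQ = 37133, len = 925 B, covers [37133, 38057]
In-order data received: bytes [35294, 36732] (segments 1..2).
Segment 3 missing -> gap begins at byte 36733; later segments buffered out of order.
Cumulative ACK = next expected in-order byte = 35294 + 721 + 718 = 36733

36733


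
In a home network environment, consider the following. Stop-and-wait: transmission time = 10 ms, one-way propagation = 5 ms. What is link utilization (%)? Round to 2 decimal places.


Given: Ttrans = 10 ms, Tprop = 5 ms
RTT = 2 * Tprop = 2 * 5 = 10 ms
U = Ttrans / (Ttrans + RTT)
U = 10 / (10 + 10)
U = 10 / 20 = 0.5
U% = 50.00%

50.00


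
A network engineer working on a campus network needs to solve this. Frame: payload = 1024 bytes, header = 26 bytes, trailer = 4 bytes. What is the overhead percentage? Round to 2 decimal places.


Given: payload = 1024 B, header = 26 B, trailer = 4 B
Overhead bytes = header + trailer = 26 + 4 = 30
Total frame = payload + overhead = 1024 + 30 = 1054
Overhead % = 30 / 1054 * 100 = 2.8463% -> 2.85% (2 dp)

2.85


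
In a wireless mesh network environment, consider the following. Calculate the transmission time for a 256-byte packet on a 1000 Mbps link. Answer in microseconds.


Given: packet = 256 bytes, bandwidth = 1000 Mbps
Packet in bits = 256 * 8 = 2048 bits
Bandwidth = 1000 * 10^6 = 1000000000 bps
Time = 2048 / 1000000000 seconds
Time in us = 2048 * 10^6 / 1000000000 = 2.048

2.048


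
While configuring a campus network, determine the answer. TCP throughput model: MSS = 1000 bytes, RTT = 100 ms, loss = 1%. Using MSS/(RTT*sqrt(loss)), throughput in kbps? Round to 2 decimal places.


Given: MSS = 1000 bytes, RTT = 100 ms, loss = 1%
RTT in seconds = 100 / 1000 = 0.1
Loss rate = 1% = 0.01
sqrt(loss) = sqrt(0.01) = 0.1
Throughput (bytes/s) = 1000 / (0.1 * 0.1) = 100000.0000
Throughput (kbps) = 100000.0000 * 8 / 1000 = 800.000000 -> 800.00 kbps (2 dp)

800.00


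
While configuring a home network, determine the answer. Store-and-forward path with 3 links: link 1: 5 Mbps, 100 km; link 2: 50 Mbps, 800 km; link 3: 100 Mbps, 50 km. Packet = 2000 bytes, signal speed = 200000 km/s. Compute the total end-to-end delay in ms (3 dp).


Packet = 2000 bytes = 16000 bits. Store-and-forward: sum (t_trans + t_prop) per link.
Link 1: t_trans = 16000/(5*10^6) s = 3.2000 ms; t_prop = 100/200000 s = 0.5000 ms; subtotal = 3.7000 ms
Link 2: t_trans = 16000/(50*10^6) s = 0.3200 ms; t_prop = 800/200000 s = 4.0000 ms; subtotal = 4.3200 ms
Link 3: t_trans = 16000/(100*10^6) s = 0.1600 ms; t_prop = 50/200000 s = 0.2500 ms; subtotal = 0.4100 ms
End-to-end = 3.7000 + 4.3200 + 0.4100 = 8.4300 ms -> 8.430 ms (3 dp)

8.430


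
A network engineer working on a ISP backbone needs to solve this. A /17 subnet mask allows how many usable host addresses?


Given: subnet mask /17
Host bits = 32 - 17 = 15
Total addresses = 2^15 = 32768
Usable hosts = 32768 - 2 (network + broadcast) = 32766

32766


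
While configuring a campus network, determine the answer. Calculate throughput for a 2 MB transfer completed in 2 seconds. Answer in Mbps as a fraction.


Given: file = 2 MB, time = 2 s
File in Mb = 2 * 8 = 16 Mb
Throughput = 16 / 2 Mbps
Throughput = 8 Mbps

8


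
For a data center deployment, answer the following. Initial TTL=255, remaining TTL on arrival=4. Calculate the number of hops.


Given: initial TTL = 255, received TTL = 4
Hops = initial TTL - received TTL
Hops = 255 - 4 = 251

251


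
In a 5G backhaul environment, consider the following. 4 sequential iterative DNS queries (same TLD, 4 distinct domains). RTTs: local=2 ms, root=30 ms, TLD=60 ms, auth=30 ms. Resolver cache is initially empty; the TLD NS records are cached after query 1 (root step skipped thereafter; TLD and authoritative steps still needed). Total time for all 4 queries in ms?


Lookup 1 (cold cache): local + root + TLD + auth = 2 + 30 + 60 + 30 = 122 ms
Lookups 2..4 (TLD NS cached -> skip root; new domain -> still ask TLD and auth): local + TLD + auth = 2 + 60 + 30 = 92 ms each
Remaining 3 lookups: 3 * 92 = 276 ms
Total = 122 + 276 = 398 ms

398


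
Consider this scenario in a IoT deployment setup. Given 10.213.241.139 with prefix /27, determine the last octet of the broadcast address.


Given: IP = 10.213.241.139, prefix = /27
Host bits = 32 - 27 = 5
Network last octet = 139 AND mask = 128
Host part size = 2^5 - 1 = 31
Broadcast last octet = 128 OR 31 = 159

159


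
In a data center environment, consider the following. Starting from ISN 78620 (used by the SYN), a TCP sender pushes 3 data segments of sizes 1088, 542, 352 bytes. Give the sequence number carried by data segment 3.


The SYN occupies sequence number ISN = 78620, so the first data byte is ISN + 1 = 78621.
SEQ of data segment i = (ISN + 1) + sum of payload sizes of segments 1..i-1.
Segment 1: SEQ = 78621, payload = 1088 bytes
Segment 2: SEQ = 79709, payload = 542 bytes
Segment 3: SEQ = 80251, payload = 352 bytes
SEQ of segment 3 = 78621 + 1088 + 542 = 80251

80251


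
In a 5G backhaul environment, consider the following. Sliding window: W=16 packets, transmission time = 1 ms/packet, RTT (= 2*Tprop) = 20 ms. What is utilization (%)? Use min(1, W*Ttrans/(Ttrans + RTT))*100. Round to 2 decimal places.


Given: W = 16, Ttrans = 1 ms, RTT = 20 ms (= 2 * Tprop, Tprop = 10 ms)
Cycle time = Ttrans + RTT = 1 + 20 = 21 ms (first packet sent until its ACK returns)
W * Ttrans = 16 * 1 = 16 ms of sending per cycle
W * Ttrans / (Ttrans + RTT) = 16 / 21 = 0.761905
U = min(1, 0.761905) = 0.761905
U% = 76.19%

76.19


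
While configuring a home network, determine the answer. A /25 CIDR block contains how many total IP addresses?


Given: CIDR prefix /25
Host bits = 32 - 25 = 7
Total addresses = 2^7 = 128

128


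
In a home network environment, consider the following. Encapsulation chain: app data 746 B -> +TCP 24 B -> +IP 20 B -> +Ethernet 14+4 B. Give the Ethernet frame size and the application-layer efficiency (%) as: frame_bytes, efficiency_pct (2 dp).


TCP segment = 746 + 24 = 770 B
IP packet = 770 + 20 = 790 B
Ethernet frame = 790 + 14 + 4 = 808 B
Efficiency = app / frame = 746 / 808 = 0.923267 = 92.3267% -> 92.33% (2 dp)

808, 92.33


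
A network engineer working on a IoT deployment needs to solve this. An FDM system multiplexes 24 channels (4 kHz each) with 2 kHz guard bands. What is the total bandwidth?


Given: 24 channels, 4 kHz each, guard = 2 kHz
Channel bandwidth = 24 * 4 = 96 kHz
Guard bands = 23 gaps * 2 kHz = 46 kHz
Total = 96 + 46 = 142 kHz

142


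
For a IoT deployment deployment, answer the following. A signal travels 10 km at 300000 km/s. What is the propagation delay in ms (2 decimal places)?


Given: distance = 10 km, speed = 300000 km/s
Delay = distance / speed = 10 / 300000 seconds
Delay in ms = 10 * 1000 / 300000
Delay = 0.0333 ms
Rounded to 2 dp = 0.03 ms

0.03


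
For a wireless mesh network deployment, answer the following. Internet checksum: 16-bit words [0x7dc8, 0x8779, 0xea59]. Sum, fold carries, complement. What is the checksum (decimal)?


Given words: [0x7dc8, 0x8779, 0xea59]
Step 1: Sum all words
Raw sum = 32200 + 34681 + 59993 = 126874
Step 2: Fold carry: (61338 + 1) = 61339
One's complement = ~61339 & 0xFFFF = 4196

4196


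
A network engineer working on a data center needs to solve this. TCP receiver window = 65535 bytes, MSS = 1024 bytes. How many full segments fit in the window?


Given: RWND = 65535 bytes, MSS = 1024 bytes
Full segments = floor(RWND / MSS)
Full segments = floor(65535 / 1024)
Full segments = floor(63.999) = 63

63


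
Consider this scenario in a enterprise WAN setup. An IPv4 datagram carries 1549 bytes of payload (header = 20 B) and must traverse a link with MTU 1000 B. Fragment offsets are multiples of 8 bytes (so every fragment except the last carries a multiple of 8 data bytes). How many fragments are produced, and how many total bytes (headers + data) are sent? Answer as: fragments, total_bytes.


Max data per non-final fragment = floor((MTU - header)/8)*8 = floor((1000 - 20)/8)*8 = floor(980/8)*8 = 976 B
Final fragment needs no 8-byte alignment: it can carry up to MTU - header = 980 B
Non-final fragments needed = ceil((payload - 980) / 976) = ceil(569/976) = ceil(0.5830) = 1
Number of fragments = 1 + 1 = 2
Fragment sizes (data): 1 * 976 B + 573 B (last, 573 <= 980 OK)
Total bytes sent = payload + n_frags * header = 1549 + 2*20 = 1549 + 40 = 1589 B

2, 1589


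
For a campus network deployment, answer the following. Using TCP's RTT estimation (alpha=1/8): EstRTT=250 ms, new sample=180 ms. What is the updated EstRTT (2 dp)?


Given: EstRTT = 250 ms, SampleRTT = 180 ms, alpha = 1/8
New EstRTT = (1 - alpha) * EstRTT + alpha * SampleRTT
(7/8) * 250 = 218.75
(1/8) * 180 = 22.5
New EstRTT = 218.75 + 22.5 = 241.25 ms -> 241.25 ms (2 dp)

241.25
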